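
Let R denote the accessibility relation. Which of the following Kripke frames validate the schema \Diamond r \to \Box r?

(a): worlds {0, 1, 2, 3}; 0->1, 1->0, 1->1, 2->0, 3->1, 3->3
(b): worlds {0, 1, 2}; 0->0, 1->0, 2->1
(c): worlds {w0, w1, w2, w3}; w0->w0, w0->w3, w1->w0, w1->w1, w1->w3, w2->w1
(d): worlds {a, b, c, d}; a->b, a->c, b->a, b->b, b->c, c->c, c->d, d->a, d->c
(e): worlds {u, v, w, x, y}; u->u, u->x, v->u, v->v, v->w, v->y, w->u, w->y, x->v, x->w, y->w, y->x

(b)

This is the axiom for partial functionality; its first-order frame correspondent is \forall x \forall y \forall z (Rxy \wedge Rxz \to y = z).
(a): fails — 1 sees both 0 and 1.
(b): ✓.
(c): fails — w0 sees both w0 and w3.
(d): fails — a sees both b and c.
(e): fails — u sees both u and x.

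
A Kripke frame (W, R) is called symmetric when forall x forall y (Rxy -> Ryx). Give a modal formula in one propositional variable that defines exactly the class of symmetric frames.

p → □◇p

A defining formula is p → □◇p (the B axiom).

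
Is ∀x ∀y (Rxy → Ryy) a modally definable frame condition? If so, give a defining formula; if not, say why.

Definable; □(□p → p) defines it

Yes: it is shift-reflexivity, defined by the T□ schema □(□p → p).
Suppose □(□p→p) is valid. Take Rxy and set V(p)={w : Ryw}. Then at y, □p holds; since □(□p→p) at x, □p→p at y, so p at y, i.e. Ryy.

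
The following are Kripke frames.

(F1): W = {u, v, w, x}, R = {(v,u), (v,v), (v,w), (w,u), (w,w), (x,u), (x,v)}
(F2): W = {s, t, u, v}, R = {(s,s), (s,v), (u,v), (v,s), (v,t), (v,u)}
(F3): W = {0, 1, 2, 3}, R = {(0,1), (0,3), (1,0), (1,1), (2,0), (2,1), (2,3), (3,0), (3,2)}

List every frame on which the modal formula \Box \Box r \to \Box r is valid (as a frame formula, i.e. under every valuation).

The schema corresponds to density: \forall x \forall y (Rxy \to \exists z (Rxz \wedge Rzy)).
(F1): satisfies the condition.
(F2): fails — Ruv but no z with Ruz and Rzv.
(F3): fails — R32 but no z with R3z and Rz2.
Valid on: (F1).

(F1)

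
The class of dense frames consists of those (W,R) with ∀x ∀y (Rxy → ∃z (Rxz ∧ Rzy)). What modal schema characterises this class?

□□q → □q

The condition is density. The C4 schema □□q → □q defines it.
Suppose □□q→□q is valid. Take Rxy and set V(q)={w : xR²w}. Then □□q at x, so □q at x, so q at y, i.e. ∃z(Rxz∧Rzy).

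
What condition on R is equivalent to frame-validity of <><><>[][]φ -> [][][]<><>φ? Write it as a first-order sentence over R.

forall x forall y forall z ((x R^3 y & x R^3 z) -> exists w (y R^2 w & z R^2 w))

This is a Sahlqvist (Geach-type) schema ◇^3□^2φ → □^3◇^2φ.
Minimal-valuation argument: fix x; take any y with xR^3y and any z with xR^3z. Set V(φ) to the set of worlds R-reachable from y in exactly 2 steps. Then □^2φ holds at y, so the antecedent holds at x; validity forces ◇^2φ at z, giving a w with zR^2w and yR^2w.
First-order correspondent: forall x forall y forall z ((x R^3 y & x R^3 z) -> exists w (y R^2 w & z R^2 w)).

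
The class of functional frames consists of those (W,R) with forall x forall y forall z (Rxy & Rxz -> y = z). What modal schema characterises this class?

This is partial functionality; the standard corresponding axiom is CD: ◇p → □p.
Suppose ◇p→□p is valid. Take Rxy, Rxz and set V(p)={y}. Then ◇p at x, so □p at x, so p at z, i.e. z=y.

◇p → □p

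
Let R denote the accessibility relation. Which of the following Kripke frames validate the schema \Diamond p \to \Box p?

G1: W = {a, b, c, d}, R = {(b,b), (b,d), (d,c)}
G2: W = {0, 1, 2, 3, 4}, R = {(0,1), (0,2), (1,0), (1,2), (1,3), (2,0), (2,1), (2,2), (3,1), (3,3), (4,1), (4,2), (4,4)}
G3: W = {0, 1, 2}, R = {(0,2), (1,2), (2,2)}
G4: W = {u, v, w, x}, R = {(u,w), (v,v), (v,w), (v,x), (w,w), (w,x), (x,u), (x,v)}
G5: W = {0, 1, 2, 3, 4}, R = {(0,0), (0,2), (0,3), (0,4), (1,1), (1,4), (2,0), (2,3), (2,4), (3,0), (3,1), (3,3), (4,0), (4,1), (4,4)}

G3

This is the axiom for partial functionality; its first-order frame correspondent is \forall x \forall y \forall z (Rxy \wedge Rxz \to y = z).
G1: fails — b sees both b and d.
G2: fails — 0 sees both 1 and 2.
G3: condition met.
G4: fails — v sees both v and w.
G5: fails — 0 sees both 0 and 2.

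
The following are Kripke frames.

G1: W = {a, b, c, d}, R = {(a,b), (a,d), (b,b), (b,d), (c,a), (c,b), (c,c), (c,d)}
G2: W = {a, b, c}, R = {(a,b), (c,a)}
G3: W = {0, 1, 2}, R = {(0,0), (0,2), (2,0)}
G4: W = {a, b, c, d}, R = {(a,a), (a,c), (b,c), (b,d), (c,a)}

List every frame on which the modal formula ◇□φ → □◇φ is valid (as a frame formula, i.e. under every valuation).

G3

The schema corresponds to convergence: ∀x ∀y ∀z (Rxy ∧ Rxz → ∃w (Ryw ∧ Rzw)).
G1: fails — Rab and Rad but b and d have no common successor.
G2: fails — Rab and Rab but b and b have no common successor.
G3: holds.
G4: fails — Rbc and Rbd but c and d have no common successor.
Valid on: G3.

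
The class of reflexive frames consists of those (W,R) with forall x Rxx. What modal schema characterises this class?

□p → p

The condition is reflexivity. The T schema □p → p defines it.
Suppose □p→p is valid. At any x set V(p)={w : Rxw}. Then □p holds at x, so p holds at x, i.e. Rxx.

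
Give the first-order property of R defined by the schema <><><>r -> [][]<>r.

This is a Sahlqvist (Geach-type) schema ◇^3□^0r → □^2◇^1r.
First-order correspondent: forall x forall y forall z ((x R^3 y & x R^2 z) -> exists w (y = w & zRw)).

forall x forall y forall z ((x R^3 y & x R^2 z) -> exists w (y = w & zRw))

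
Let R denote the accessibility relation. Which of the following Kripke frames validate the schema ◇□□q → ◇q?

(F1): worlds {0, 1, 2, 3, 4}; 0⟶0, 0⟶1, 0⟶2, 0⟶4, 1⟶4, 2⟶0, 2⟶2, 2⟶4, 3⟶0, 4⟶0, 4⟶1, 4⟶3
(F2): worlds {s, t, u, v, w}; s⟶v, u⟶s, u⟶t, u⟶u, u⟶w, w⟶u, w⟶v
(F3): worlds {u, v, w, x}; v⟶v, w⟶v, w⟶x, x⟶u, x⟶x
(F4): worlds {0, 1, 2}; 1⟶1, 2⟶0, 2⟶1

(F1)

This is the axiom for a generalized confluence (Geach) condition; its first-order frame correspondent is ∀x ∀y (xRy → ∃w (yR²w ∧ xRw)).
(F1): satisfies the condition.
(F2): fails — sRv but no w* with vR²w* and sRw*.
(F3): fails — xRu but no t with uR²t and xRt.
(F4): fails — 2R0 but no w with 0R²w and 2Rw.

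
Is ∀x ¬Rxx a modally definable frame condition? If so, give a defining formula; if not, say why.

Modal frame validity is preserved under surjective bounded morphisms.
The 5-cycle (worlds s,t,u,v,w with s→t→u→v→w→s) is irreflexive, and the map sending every world to a single reflexive point • is a surjective bounded morphism (forth: every edge maps to (•,•); back: every world has a successor). So any modal formula valid on the 5-cycle is also valid on the reflexive point, which is not irreflexive.
So no modal formula (or set of formulas) defines exactly the irreflexive frames.

No — not modally definable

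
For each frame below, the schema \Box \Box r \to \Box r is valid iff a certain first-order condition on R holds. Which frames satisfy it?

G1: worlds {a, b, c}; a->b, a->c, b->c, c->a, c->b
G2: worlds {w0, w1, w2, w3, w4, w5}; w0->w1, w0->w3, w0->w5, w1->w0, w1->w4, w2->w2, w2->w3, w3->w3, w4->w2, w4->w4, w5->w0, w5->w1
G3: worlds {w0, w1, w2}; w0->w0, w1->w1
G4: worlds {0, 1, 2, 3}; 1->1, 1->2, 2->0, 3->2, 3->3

The schema corresponds to density: \forall x \forall y (Rxy \to \exists z (Rxz \wedge Rzy)).
G1: fails — Rbc but no z with Rbz and Rzc.
G2: fails — Rw1w0 but no z with Rw1z and Rzw0.
G3: satisfies the condition.
G4: fails — R20 but no z with R2z and Rz0.
Valid on: G3.

G3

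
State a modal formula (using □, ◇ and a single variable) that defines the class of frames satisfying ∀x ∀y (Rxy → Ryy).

The condition is shift-reflexivity. The T□ schema □(□q → q) defines it.
Suppose □(□q→q) is valid. Take Rxy and set V(q)={w : Ryw}. Then at y, □q holds; since □(□q→q) at x, □q→q at y, so q at y, i.e. Ryy.

□(□q → q)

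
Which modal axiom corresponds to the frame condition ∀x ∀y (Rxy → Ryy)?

This is shift-reflexivity; the standard corresponding axiom is T□: □(□ψ → ψ).
Suppose □(□ψ→ψ) is valid. Take Rxy and set V(ψ)={w : Ryw}. Then at y, □ψ holds; since □(□ψ→ψ) at x, □ψ→ψ at y, so ψ at y, i.e. Ryy.

□(□ψ → ψ)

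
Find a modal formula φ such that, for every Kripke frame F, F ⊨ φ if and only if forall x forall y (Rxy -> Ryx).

The condition is symmetry. The B schema s → □◇s defines it.

s → □◇s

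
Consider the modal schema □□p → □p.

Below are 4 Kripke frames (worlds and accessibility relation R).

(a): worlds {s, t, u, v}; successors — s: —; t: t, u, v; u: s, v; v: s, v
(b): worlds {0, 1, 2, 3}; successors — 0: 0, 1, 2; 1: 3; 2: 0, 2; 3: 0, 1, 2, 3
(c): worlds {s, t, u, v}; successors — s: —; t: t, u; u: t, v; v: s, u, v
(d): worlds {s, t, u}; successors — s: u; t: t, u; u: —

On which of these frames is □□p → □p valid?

(a), (b), (c)

Frame correspondent (Sahlqvist): ∀x ∀y (Rxy → ∃z (Rxz ∧ Rzy)) — i.e. density.
(a): holds.
(b): holds.
(c): holds.
(d): fails — Rsu but no z with Rsz and Rzu.
Valid on: (a), (b), (c).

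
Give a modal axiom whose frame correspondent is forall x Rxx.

□r → r

This is reflexivity; the standard corresponding axiom is T: □r → r.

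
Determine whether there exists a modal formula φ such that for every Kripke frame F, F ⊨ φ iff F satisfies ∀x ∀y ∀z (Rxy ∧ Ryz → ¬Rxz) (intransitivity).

Any modally definable frame class is closed under surjective bounded morphisms.
The 7-cycle (worlds s,t,u,v,w,x,y with s→t→u→v→w→x→y→s) is intransitive. Mapping every world to a single reflexive point • is a surjective bounded morphism; the reflexive point is not intransitive (R••∧R•• but R••).
So the class is not modally definable.

Not definable by any modal formula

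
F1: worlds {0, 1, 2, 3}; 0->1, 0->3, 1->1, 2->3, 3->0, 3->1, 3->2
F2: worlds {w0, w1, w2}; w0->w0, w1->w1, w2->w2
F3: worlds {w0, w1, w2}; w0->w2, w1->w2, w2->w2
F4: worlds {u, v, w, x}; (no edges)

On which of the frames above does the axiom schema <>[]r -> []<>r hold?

This is the axiom for convergence; its first-order frame correspondent is forall x forall y forall z (Rxy & Rxz -> exists w (Ryw & Rzw)).
F1: fails — R32 and R31 but 2 and 1 have no common successor.
F2: satisfies the condition.
F3: satisfies the condition.
F4: satisfies the condition.
Valid on: F2, F3, F4.

F2, F3, F4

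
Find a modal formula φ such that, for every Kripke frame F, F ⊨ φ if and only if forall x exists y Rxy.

The condition is seriality. The D schema □p → ◇p defines it.

□p → ◇p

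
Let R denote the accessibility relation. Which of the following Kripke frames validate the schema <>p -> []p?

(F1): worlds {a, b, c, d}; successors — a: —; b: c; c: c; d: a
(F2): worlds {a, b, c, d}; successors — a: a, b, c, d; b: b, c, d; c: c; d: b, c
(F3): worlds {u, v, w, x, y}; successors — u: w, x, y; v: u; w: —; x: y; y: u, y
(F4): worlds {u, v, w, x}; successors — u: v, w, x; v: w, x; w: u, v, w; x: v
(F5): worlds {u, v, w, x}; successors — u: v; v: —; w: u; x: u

(F1), (F5)

The schema corresponds to partial functionality: forall x forall y forall z (Rxy & Rxz -> y = z).
(F1): holds.
(F2): fails — a sees both a and b.
(F3): fails — u sees both w and x.
(F4): fails — u sees both v and w.
(F5): holds.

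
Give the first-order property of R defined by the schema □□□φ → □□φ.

This is a Sahlqvist (Geach-type) schema ◇^0□^3φ → □^2◇^0φ.
Minimal-valuation argument: fix x; take any y with xR^0y and any z with xR^2z. Set V(φ) to the set of worlds R-reachable from y in exactly 3 steps. Then □^3φ holds at y, so the antecedent holds at x; validity forces ◇^0φ at z, giving a w with zR^0w and yR^3w.
First-order correspondent: ∀x ∀z (xR²z → ∃w (xR³w ∧ z = w)).

∀x ∀z (xR²z → ∃w (xR³w ∧ z = w))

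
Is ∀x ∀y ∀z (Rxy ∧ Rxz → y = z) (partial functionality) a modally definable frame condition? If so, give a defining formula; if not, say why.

Yes: it is partial functionality, defined by the CD schema ◇p → □p.
Suppose ◇p→□p is valid. Take Rxy, Rxz and set V(p)={y}. Then ◇p at x, so □p at x, so p at z, i.e. z=y.

Yes, by ◇p → □p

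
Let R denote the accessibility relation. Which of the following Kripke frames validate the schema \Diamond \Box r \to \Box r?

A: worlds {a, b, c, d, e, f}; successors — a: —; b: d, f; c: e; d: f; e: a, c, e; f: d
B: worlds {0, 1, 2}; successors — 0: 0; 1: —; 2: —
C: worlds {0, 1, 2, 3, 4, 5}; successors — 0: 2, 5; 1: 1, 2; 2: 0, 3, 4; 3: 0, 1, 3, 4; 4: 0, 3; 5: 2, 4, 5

B

The schema corresponds to the Euclidean property: \forall x \forall y \forall z (Rxy \wedge Rxz \to Ryz).
A: fails — Rbf and Rbf but not Rff.
B: condition met.
C: fails — R02 and R02 but not R22.
Valid on: B.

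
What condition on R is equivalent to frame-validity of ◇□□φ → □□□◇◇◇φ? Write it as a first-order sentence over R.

This is a Sahlqvist (Geach-type) schema ◇^1□^2φ → □^3◇^3φ.
Minimal-valuation argument: fix x; take any y with xR^1y and any z with xR^3z. Set V(φ) to the set of worlds R-reachable from y in exactly 2 steps. Then □^2φ holds at y, so the antecedent holds at x; validity forces ◇^3φ at z, giving a w with zR^3w and yR^2w.
First-order correspondent: ∀x ∀y ∀z ((xRy ∧ xR³z) → ∃w (yR²w ∧ zR³w)).

∀x ∀y ∀z ((xRy ∧ xR³z) → ∃w (yR²w ∧ zR³w))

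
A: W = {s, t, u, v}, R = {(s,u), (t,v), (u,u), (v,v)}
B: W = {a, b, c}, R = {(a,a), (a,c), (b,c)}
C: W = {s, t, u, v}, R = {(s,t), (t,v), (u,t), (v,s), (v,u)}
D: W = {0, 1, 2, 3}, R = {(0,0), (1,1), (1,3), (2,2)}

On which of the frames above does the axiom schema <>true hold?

A, C

This is the axiom for seriality; its first-order frame correspondent is forall x exists y Rxy.
A: ✓.
B: fails — world c has no successor.
C: ✓.
D: fails — world 3 has no successor.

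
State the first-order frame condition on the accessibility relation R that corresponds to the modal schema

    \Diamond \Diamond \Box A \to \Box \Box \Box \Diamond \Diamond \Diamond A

\forall x \forall y \forall z ((x R^2 y \wedge x R^3 z) \to \exists w (yRw \wedge z R^3 w))

This is a Sahlqvist (Geach-type) schema ◇^2□^1A → □^3◇^3A.
Minimal-valuation argument: fix x; take any y with xR^2y and any z with xR^3z. Set V(A) to the set of worlds R-reachable from y in exactly 1 step. Then □^1A holds at y, so the antecedent holds at x; validity forces ◇^3A at z, giving a w with zR^3w and yR^1w.
First-order correspondent: \forall x \forall y \forall z ((x R^2 y \wedge x R^3 z) \to \exists w (yRw \wedge z R^3 w)).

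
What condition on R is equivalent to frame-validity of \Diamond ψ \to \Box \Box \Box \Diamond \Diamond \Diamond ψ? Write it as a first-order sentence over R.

\forall x \forall y \forall z ((xRy \wedge x R^3 z) \to \exists w (y = w \wedge z R^3 w))

This is a Sahlqvist (Geach-type) schema ◇^1□^0ψ → □^3◇^3ψ.
Minimal-valuation argument: fix x; take any y with xR^1y and any z with xR^3z. Set V(ψ) to the set of worlds R-reachable from y in exactly 0 steps. Then □^0ψ holds at y, so the antecedent holds at x; validity forces ◇^3ψ at z, giving a w with zR^3w and yR^0w.
First-order correspondent: \forall x \forall y \forall z ((xRy \wedge x R^3 z) \to \exists w (y = w \wedge z R^3 w)).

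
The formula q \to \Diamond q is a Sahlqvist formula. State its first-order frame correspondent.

Reflexivity

This is frame-equivalent to □q → q (substitute ¬q for q and contrapose).
Suppose □q→q is valid. At any x set V(q)={w : Rxw}. Then □q holds at x, so q holds at x, i.e. Rxx.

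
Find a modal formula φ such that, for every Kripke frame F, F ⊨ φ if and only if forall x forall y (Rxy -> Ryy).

□(□q → q)

The condition is shift-reflexivity. The T□ schema □(□q → q) defines it.
Suppose □(□q→q) is valid. Take Rxy and set V(q)={w : Ryw}. Then at y, □q holds; since □(□q→q) at x, □q→q at y, so q at y, i.e. Ryy.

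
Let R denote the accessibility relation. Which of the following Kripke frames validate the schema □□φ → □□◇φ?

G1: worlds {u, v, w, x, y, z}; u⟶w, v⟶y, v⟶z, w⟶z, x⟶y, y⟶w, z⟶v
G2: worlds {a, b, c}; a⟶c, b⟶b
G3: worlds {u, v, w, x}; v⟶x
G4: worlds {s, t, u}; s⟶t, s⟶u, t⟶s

The schema corresponds to a generalized confluence (Geach) condition: ∀x ∀z (xR²z → ∃w (xR²w ∧ zRw)).
G1: fails — uR²z but no t with uR²t and zRt.
G2: holds.
G3: holds.
G4: fails — sR²s but no w with sR²w and sRw.
Valid on: G2, G3.

G2, G3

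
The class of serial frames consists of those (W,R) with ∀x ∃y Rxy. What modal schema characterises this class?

A defining formula is □r → ◇r (the D axiom).
Suppose □r→◇r is valid. At any x set V(r)=W. Then □r at x, so ◇r at x, so x has a successor.

□r → ◇r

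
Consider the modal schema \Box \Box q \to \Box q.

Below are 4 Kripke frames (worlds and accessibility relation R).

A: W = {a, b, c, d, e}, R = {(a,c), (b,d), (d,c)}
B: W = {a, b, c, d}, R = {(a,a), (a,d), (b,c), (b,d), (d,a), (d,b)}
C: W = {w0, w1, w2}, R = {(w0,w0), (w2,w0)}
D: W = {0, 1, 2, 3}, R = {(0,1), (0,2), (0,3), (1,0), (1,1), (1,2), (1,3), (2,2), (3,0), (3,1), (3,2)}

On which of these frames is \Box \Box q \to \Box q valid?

The schema corresponds to density: \forall x \forall y (Rxy \to \exists z (Rxz \wedge Rzy)).
A: fails — Rac but no z with Raz and Rzc.
B: fails — Rbc but no z with Rbz and Rzc.
C: condition met.
D: condition met.

C, D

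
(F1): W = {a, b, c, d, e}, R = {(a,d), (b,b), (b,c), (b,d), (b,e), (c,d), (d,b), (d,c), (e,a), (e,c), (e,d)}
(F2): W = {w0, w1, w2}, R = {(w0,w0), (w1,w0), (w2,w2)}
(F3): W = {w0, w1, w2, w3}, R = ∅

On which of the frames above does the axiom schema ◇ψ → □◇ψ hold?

(F2), (F3)

This is the axiom for the Euclidean property; its first-order frame correspondent is ∀x ∀y ∀z (Rxy ∧ Rxz → Ryz).
(F1): fails — Rad and Rad but not Rdd.
(F2): satisfies the condition.
(F3): satisfies the condition.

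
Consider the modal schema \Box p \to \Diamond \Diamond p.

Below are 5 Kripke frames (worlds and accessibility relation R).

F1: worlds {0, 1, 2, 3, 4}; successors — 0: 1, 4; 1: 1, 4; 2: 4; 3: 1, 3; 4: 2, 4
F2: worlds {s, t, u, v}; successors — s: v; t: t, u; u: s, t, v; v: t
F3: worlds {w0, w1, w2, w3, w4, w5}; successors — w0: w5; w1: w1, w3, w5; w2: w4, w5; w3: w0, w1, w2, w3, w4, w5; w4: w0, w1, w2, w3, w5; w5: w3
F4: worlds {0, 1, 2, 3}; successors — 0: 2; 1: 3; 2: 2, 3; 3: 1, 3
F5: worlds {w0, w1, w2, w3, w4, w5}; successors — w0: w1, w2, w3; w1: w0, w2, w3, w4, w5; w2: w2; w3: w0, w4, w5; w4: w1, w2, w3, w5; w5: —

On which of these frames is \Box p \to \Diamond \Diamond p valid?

Frame correspondent (Sahlqvist): \forall x \exists w (xRw \wedge x R^2 w) — i.e. a generalized confluence (Geach) condition.
F1: holds.
F2: fails — at s but no w with sRw and sR²w.
F3: fails — at w0 but no w with w0Rw and w0R²w.
F4: holds.
F5: fails — at w5 but no w with w5Rw and w5R²w.
Valid on: F1, F4.

F1, F4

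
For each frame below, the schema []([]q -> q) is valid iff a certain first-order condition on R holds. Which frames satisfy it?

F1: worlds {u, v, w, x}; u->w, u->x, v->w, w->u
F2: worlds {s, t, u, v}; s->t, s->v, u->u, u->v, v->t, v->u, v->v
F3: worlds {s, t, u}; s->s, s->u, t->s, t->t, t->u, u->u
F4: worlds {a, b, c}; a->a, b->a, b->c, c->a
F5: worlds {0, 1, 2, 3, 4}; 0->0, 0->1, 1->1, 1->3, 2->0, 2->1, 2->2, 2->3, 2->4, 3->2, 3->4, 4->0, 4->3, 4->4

F3

The schema corresponds to shift-reflexivity: forall x forall y (Rxy -> Ryy).
F1: fails — Rwu but not Ruu.
F2: fails — Rvt but not Rtt.
F3: holds.
F4: fails — Rbc but not Rcc.
F5: fails — R43 but not R33.
Valid on: F3.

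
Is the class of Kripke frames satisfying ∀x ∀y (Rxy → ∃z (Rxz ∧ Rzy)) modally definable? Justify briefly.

This is a Sahlqvist condition; the C4 axiom □□r → □r defines it.
Suppose □□r→□r is valid. Take Rxy and set V(r)={w : xR²w}. Then □□r at x, so □r at x, so r at y, i.e. ∃z(Rxz∧Rzy).

Definable; □□r → □r defines it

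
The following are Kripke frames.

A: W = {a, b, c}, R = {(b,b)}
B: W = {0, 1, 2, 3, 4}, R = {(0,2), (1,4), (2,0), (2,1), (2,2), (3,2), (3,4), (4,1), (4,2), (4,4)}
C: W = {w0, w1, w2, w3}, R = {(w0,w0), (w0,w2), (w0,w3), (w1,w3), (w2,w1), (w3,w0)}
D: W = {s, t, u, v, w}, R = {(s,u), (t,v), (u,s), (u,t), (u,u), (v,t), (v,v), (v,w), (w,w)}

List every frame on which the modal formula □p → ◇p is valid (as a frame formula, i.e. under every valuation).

The schema corresponds to seriality: ∀x ∃y Rxy.
A: fails — world a has no successor.
B: condition met.
C: condition met.
D: condition met.

B, C, D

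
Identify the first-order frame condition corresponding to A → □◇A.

Suppose A→□◇A is valid. Take Rxy and set V(A)={x}. Then A at x, so □◇A at x, so ◇A at y, so some z with Ryz has A; z=x, i.e. Ryx.

symmetry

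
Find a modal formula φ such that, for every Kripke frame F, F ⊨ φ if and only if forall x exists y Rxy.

□r → ◇r

This is seriality; the standard corresponding axiom is D: □r → ◇r.
Suppose □r→◇r is valid. At any x set V(r)=W. Then □r at x, so ◇r at x, so x has a successor.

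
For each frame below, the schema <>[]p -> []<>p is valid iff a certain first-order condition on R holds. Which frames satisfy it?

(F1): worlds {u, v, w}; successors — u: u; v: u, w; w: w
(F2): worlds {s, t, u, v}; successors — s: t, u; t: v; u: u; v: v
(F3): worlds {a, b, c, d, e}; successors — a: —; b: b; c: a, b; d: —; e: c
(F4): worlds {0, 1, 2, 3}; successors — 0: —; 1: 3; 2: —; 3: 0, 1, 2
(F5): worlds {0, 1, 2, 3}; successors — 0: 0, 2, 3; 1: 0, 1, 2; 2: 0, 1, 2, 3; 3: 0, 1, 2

(F5)

The schema corresponds to convergence: forall x forall y forall z (Rxy & Rxz -> exists w (Ryw & Rzw)).
(F1): fails — Rvu and Rvw but u and w have no common successor.
(F2): fails — Rsu and Rst but u and t have no common successor.
(F3): fails — Rca and Rca but a and a have no common successor.
(F4): fails — R31 and R32 but 1 and 2 have no common successor.
(F5): satisfies the condition.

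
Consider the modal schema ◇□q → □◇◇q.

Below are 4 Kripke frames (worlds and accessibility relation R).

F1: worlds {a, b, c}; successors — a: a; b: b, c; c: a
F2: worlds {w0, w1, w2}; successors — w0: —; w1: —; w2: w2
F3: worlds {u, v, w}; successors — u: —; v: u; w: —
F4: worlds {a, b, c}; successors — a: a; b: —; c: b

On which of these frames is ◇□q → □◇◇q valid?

F2

The schema corresponds to a generalized confluence (Geach) condition: ∀x ∀y ∀z ((xRy ∧ xRz) → ∃w (yRw ∧ zR²w)).
F1: fails — bRb, bRc but no w with bRw and cR²w.
F2: holds.
F3: fails — vRu, vRu but no t with uRt and uR²t.
F4: fails — cRb, cRb but no w with bRw and bR²w.
Valid on: F2.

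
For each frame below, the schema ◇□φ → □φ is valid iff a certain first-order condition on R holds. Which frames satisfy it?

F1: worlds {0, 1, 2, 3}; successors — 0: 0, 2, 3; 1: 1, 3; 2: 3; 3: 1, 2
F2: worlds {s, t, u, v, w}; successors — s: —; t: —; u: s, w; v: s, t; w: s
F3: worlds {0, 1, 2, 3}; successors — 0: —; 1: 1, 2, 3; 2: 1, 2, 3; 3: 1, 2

The schema corresponds to the Euclidean property: ∀x ∀y ∀z (Rxy ∧ Rxz → Ryz).
F1: fails — R02 and R00 but not R20.
F2: fails — Ruw and Ruw but not Rww.
F3: fails — R13 and R13 but not R33.
Valid on no frame.

none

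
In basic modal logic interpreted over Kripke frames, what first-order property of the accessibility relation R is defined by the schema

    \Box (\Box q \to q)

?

shift-reflexivity

This schema is the T□ axiom.
It corresponds to shift-reflexivity: \forall x \forall y (Rxy \to Ryy).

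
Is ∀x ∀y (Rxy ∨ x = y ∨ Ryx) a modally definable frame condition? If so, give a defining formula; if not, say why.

Not definable by any modal formula

Modal frame validity is preserved under disjoint unions.
Take 4 disjoint single-world reflexive frames: each is trivially connected, but their disjoint union has 4 worlds with no edge between distinct components, so it is not connected.
So no modal formula (or set of formulas) defines exactly the connected frames.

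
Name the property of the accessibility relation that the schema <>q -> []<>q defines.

Suppose ◇q→□◇q is valid. Take Rxy, Rxz and set V(q)={y}. Then ◇q at x, so □◇q at x, so ◇q at z, so some w with Rzw has q; w=y, i.e. Rzy. By symmetry of the argument, Ryz.
The converse is a direct semantic check.
Frame condition: forall x forall y forall z (Rxy & Rxz -> Ryz).

the Euclidean property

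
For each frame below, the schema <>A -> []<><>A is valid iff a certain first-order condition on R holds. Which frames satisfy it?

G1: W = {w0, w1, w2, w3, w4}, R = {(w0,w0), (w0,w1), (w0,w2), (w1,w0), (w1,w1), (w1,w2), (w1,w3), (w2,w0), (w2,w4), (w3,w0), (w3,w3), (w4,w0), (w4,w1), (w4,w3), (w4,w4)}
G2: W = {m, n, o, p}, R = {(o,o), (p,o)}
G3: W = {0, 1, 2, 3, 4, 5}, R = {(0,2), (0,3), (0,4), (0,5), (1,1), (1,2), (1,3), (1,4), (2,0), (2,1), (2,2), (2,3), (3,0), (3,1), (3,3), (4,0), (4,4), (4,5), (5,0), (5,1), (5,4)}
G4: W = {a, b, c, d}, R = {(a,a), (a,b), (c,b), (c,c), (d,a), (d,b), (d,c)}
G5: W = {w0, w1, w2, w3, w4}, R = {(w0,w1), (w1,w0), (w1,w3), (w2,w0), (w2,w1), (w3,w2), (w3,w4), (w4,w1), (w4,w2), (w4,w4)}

Frame correspondent (Sahlqvist): forall x forall y forall z ((xRy & xRz) -> exists w (y = w & z R^2 w)) — i.e. a generalized confluence (Geach) condition.
G1: fails — w4Rw4, w4Rw3 but no w with w4=w and w3R²w.
G2: satisfies the condition.
G3: satisfies the condition.
G4: fails — aRa, aRb but no w with a=w and bR²w.
G5: fails — w1Rw3, w1Rw3 but no w with w3=w and w3R²w.

G2, G3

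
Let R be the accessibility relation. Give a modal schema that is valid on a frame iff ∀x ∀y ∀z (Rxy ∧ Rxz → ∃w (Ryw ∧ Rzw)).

A defining formula is ◇□p → □◇p (the .2 axiom).
Suppose ◇□p→□◇p is valid. Take Rxy, Rxz and set V(p)={w : Ryw}. Then □p at y so ◇□p at x, so □◇p at x, so ◇p at z, giving w with Rzw and Ryw.

◇□p → □◇p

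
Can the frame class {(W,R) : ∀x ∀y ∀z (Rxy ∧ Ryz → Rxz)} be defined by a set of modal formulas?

Yes — defined by □q → □□q

The condition is transitivity. A defining modal formula is □q → □□q.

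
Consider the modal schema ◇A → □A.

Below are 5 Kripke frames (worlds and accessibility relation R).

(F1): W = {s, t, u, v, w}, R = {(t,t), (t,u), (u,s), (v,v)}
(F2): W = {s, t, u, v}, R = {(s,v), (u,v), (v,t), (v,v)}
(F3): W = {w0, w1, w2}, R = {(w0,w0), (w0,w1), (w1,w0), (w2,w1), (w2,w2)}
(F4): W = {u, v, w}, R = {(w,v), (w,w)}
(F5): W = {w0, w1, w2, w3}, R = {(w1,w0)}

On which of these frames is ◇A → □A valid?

(F5)

Frame correspondent (Sahlqvist): ∀x ∀y ∀z (Rxy ∧ Rxz → y = z) — i.e. partial functionality.
(F1): fails — t sees both t and u.
(F2): fails — v sees both t and v.
(F3): fails — w0 sees both w0 and w1.
(F4): fails — w sees both v and w.
(F5): satisfies the condition.
Valid on: (F5).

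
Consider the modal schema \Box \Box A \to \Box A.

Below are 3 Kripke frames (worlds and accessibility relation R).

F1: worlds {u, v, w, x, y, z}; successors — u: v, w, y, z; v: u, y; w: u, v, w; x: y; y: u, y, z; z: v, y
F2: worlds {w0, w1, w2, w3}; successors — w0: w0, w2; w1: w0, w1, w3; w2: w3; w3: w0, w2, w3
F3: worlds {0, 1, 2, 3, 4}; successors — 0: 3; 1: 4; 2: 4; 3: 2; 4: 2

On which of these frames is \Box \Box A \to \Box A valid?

F2

Frame correspondent (Sahlqvist): \forall x \forall y (Rxy \to \exists z (Rxz \wedge Rzy)) — i.e. density.
F1: fails — Rzv but no t with Rzt and Rtv.
F2: condition met.
F3: fails — R32 but no z with R3z and Rz2.
Valid on: F2.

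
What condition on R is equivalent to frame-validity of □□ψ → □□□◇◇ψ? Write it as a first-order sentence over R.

This is a Sahlqvist (Geach-type) schema ◇^0□^2ψ → □^3◇^2ψ.
First-order correspondent: ∀x ∀z (xR³z → ∃w (xR²w ∧ zR²w)).

∀x ∀z (xR³z → ∃w (xR²w ∧ zR²w))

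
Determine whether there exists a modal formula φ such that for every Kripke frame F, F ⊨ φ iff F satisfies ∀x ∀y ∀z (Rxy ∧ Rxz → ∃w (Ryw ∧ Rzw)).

The condition is convergence. A defining modal formula is ◇□p → □◇p.

Definable; ◇□p → □◇p defines it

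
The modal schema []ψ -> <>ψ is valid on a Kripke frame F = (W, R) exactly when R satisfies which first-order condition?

This is the D axiom.
Its frame correspondent is seriality — forall x exists y Rxy.

Seriality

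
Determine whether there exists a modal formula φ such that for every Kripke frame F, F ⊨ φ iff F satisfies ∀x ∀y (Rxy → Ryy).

The condition is shift-reflexivity. A defining modal formula is □(□p → p).
Suppose □(□p→p) is valid. Take Rxy and set V(p)={w : Ryw}. Then at y, □p holds; since □(□p→p) at x, □p→p at y, so p at y, i.e. Ryy.

Yes — defined by □(□p → p)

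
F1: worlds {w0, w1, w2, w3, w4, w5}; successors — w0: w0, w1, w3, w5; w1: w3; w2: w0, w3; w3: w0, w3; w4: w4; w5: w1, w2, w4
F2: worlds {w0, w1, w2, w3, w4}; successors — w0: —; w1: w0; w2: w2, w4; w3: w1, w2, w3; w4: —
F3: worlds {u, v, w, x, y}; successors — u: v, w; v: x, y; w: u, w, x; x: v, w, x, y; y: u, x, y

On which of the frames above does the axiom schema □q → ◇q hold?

F1, F3

The schema corresponds to seriality: ∀x ∃y Rxy.
F1: ✓.
F2: fails — world w0 has no successor.
F3: ✓.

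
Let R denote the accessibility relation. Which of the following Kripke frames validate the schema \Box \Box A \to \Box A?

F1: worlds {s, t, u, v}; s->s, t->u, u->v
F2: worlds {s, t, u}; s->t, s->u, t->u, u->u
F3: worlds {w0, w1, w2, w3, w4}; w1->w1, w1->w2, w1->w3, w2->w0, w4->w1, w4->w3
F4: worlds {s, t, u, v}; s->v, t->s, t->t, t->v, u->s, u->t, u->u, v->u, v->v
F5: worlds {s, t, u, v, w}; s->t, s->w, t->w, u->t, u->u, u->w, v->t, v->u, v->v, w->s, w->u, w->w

This is the axiom for density; its first-order frame correspondent is \forall x \forall y (Rxy \to \exists z (Rxz \wedge Rzy)).
F1: fails — Ruv but no z with Ruz and Rzv.
F2: fails — Rst but no z with Rsz and Rzt.
F3: fails — Rw2w0 but no z with Rw2z and Rzw0.
F4: condition met.
F5: fails — Rst but no z with Rsz and Rzt.
Valid on: F4.

F4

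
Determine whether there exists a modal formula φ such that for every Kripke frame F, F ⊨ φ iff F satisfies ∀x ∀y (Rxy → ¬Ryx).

Any modally definable frame class is closed under surjective bounded morphisms.
The 5-cycle (worlds s,t,u,v,w with s→t→u→v→w→s) is asymmetric. Mapping every world to a single reflexive point • is a surjective bounded morphism, and the reflexive point is not asymmetric (R•• but asymmetry requires ¬R••).
So no modal formula (or set of formulas) defines exactly the asymmetric frames.

No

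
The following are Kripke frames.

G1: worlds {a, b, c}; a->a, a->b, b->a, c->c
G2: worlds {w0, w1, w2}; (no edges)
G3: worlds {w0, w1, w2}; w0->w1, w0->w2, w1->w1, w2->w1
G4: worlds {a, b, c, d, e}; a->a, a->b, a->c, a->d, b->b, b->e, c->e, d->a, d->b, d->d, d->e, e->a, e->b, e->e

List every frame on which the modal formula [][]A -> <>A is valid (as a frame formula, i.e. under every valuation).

The schema corresponds to a generalized confluence (Geach) condition: forall x exists w (x R^2 w & xRw).
G1: condition met.
G2: fails — at w0 but no w with w0R²w and w0Rw.
G3: condition met.
G4: condition met.

G1, G3, G4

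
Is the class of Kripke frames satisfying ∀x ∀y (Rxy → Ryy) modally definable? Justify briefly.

Yes — defined by □(□p → p)

This is a Sahlqvist condition; the T□ axiom □(□p → p) defines it.
Suppose □(□p→p) is valid. Take Rxy and set V(p)={w : Ryw}. Then at y, □p holds; since □(□p→p) at x, □p→p at y, so p at y, i.e. Ryy.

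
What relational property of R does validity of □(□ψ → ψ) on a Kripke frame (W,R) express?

shift-reflexivity

Suppose □(□ψ→ψ) is valid. Take Rxy and set V(ψ)={w : Ryw}. Then at y, □ψ holds; since □(□ψ→ψ) at x, □ψ→ψ at y, so ψ at y, i.e. Ryy.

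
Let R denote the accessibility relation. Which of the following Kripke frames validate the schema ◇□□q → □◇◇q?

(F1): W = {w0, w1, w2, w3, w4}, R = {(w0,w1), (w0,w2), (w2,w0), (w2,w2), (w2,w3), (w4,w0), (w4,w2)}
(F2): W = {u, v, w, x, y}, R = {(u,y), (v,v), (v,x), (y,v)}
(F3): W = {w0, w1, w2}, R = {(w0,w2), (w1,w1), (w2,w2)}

The schema corresponds to a generalized confluence (Geach) condition: ∀x ∀y ∀z ((xRy ∧ xRz) → ∃w (yR²w ∧ zR²w)).
(F1): fails — w0Rw1, w0Rw1 but no w with w1R²w and w1R²w.
(F2): fails — vRv, vRx but no t with vR²t and xR²t.
(F3): ✓.
Valid on: (F3).

(F3)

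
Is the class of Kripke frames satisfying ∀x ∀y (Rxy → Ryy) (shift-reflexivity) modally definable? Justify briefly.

Yes: it is shift-reflexivity, defined by the T□ schema □(□r → r).
Suppose □(□r→r) is valid. Take Rxy and set V(r)={w : Ryw}. Then at y, □r holds; since □(□r→r) at x, □r→r at y, so r at y, i.e. Ryy.

Definable; □(□r → r) defines it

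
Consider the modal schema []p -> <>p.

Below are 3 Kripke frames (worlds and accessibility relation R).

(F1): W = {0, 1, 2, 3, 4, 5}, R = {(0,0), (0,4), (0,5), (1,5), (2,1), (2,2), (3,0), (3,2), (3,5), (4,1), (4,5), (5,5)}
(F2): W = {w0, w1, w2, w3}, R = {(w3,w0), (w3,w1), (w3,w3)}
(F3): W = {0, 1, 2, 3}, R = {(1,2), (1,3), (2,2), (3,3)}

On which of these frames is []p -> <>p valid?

The schema corresponds to seriality: forall x exists y Rxy.
(F1): condition met.
(F2): fails — world w0 has no successor.
(F3): fails — world 0 has no successor.

(F1)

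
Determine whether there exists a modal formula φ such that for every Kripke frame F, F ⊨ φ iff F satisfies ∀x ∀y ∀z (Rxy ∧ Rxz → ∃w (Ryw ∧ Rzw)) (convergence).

The condition is convergence. A defining modal formula is ◇□r → □◇r.

Definable; ◇□r → □◇r defines it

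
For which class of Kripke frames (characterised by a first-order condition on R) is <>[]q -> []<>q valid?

convergence

Suppose ◇□q→□◇q is valid. Take Rxy, Rxz and set V(q)={w : Ryw}. Then □q at y so ◇□q at x, so □◇q at x, so ◇q at z, giving w with Rzw and Ryw.
The converse is a direct semantic check.
So the correspondent is convergence.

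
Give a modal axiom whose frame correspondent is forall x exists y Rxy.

□r → ◇r

This is seriality; the standard corresponding axiom is D: □r → ◇r.
Suppose □r→◇r is valid. At any x set V(r)=W. Then □r at x, so ◇r at x, so x has a successor.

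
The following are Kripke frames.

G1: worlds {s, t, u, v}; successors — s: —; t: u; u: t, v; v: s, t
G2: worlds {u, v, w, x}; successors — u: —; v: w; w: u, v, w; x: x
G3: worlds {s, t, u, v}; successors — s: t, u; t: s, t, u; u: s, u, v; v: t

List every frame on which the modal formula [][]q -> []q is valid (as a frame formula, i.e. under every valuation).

G2, G3

The schema corresponds to density: forall x forall y (Rxy -> exists z (Rxz & Rzy)).
G1: fails — Ruv but no z with Ruz and Rzv.
G2: satisfies the condition.
G3: satisfies the condition.
Valid on: G2, G3.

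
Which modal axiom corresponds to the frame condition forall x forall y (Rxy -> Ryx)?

A defining formula is r → □◇r (the B axiom).

r → □◇r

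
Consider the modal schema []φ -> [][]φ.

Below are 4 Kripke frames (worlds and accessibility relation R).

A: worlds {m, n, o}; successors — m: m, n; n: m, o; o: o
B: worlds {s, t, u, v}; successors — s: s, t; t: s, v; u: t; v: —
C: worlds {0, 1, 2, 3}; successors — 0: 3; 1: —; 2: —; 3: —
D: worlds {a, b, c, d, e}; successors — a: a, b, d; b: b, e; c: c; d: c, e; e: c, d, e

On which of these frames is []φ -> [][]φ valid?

C

This is the axiom for transitivity; its first-order frame correspondent is forall x forall y forall z (Rxy & Ryz -> Rxz).
A: fails — Rnm and Rmn but not Rnn.
B: fails — Rut and Rtv but not Ruv.
C: ✓.
D: fails — Rab and Rbe but not Rae.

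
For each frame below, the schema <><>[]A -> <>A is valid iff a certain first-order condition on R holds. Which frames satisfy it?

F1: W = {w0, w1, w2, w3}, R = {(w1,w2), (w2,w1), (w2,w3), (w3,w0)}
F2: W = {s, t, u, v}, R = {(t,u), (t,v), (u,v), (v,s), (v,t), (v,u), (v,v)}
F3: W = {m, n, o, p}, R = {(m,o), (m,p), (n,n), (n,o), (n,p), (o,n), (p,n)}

F3

This is the axiom for a generalized confluence (Geach) condition; its first-order frame correspondent is forall x forall y (x R^2 y -> exists w (yRw & xRw)).
F1: fails — w1R²w3 but no w with w3Rw and w1Rw.
F2: fails — tR²s but no w with sRw and tRw.
F3: ✓.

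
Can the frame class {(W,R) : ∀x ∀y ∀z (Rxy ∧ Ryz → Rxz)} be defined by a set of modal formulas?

The condition is transitivity. A defining modal formula is □r → □□r.
Suppose □r→□□r is valid. Take Rxy, Ryz and set V(r)={w : Rxw}. Then □r at x, so □□r at x, so □r at y, so r at z, i.e. Rxz.

Definable; □r → □□r defines it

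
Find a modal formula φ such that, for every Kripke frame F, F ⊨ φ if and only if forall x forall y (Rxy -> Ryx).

p → □◇p

The condition is symmetry. The B schema p → □◇p defines it.
Suppose p→□◇p is valid. Take Rxy and set V(p)={x}. Then p at x, so □◇p at x, so ◇p at y, so some z with Ryz has p; z=x, i.e. Ryx.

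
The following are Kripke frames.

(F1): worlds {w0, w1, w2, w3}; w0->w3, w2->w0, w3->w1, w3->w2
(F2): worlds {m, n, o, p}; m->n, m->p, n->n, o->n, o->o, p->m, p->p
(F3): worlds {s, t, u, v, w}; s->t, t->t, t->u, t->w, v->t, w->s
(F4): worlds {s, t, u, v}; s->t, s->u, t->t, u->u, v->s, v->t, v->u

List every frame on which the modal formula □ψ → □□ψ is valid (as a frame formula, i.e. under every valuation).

Frame correspondent (Sahlqvist): ∀x ∀y ∀z (Rxy ∧ Ryz → Rxz) — i.e. transitivity.
(F1): fails — Rw2w0 and Rw0w3 but not Rw2w3.
(F2): fails — Rpm and Rmn but not Rpn.
(F3): fails — Rvt and Rtw but not Rvw.
(F4): ✓.
Valid on: (F4).

(F4)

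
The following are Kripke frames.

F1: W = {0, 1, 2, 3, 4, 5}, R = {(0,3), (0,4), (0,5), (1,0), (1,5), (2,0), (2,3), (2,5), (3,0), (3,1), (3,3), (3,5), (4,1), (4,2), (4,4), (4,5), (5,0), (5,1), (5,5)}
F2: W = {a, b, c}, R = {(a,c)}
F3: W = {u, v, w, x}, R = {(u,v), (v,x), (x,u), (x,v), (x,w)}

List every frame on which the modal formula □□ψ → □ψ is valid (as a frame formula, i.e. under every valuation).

Frame correspondent (Sahlqvist): ∀x ∀y (Rxy → ∃z (Rxz ∧ Rzy)) — i.e. density.
F1: holds.
F2: fails — Rac but no z with Raz and Rzc.
F3: fails — Ruv but no z with Ruz and Rzv.
Valid on: F1.

F1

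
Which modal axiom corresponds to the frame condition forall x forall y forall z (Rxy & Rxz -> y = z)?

◇ψ → □ψ

This is partial functionality; the standard corresponding axiom is CD: ◇ψ → □ψ.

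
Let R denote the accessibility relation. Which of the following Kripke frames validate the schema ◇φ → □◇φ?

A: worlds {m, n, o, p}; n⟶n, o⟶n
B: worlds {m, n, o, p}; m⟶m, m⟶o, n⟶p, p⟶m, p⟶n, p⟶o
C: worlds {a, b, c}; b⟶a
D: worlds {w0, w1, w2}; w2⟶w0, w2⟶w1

This is the axiom for the Euclidean property; its first-order frame correspondent is ∀x ∀y ∀z (Rxy ∧ Rxz → Ryz).
A: holds.
B: fails — Rmo and Rmo but not Roo.
C: fails — Rba and Rba but not Raa.
D: fails — Rw2w0 and Rw2w0 but not Rw0w0.
Valid on: A.

A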